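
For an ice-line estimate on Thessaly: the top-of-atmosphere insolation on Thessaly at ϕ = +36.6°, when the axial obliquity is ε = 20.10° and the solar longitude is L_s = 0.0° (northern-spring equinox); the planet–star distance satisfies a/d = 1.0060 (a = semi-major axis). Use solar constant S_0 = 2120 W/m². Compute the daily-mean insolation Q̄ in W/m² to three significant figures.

Q̄ ≈ 548 W/m²

Solar declination: sin δ = sin ε · sin L_s = sin 20.10° × sin 0.0° = 0.00000, so δ = +0.000°.
cos h₀ = −tan(+36.6°) tan(+0.000°) = -0.0000, h₀ = 1.5708 rad.
Bracket: h₀ sin ϕ sin δ + cos ϕ cos δ sin h₀ = 1.5708×0.59622×0.00000 + 0.80282×1.00000×1.00000 = 0.000000 + 0.802820 = 0.802820.
Inverse-square distance factor (a/d)² = 1.0060² = 1.012036.
Q̄ = (S_0/π) × 1.012036 × [bracket] = (2120/π) × 1.012036 × 0.802820 = 548.3 W/m².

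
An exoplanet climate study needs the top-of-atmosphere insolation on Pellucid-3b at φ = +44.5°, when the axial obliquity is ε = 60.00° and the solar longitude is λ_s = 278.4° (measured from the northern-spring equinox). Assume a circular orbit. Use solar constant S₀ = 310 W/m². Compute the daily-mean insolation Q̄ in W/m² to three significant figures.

Q̄ ≈ 0.00 W/m²

Solar declination: sin δ = sin ε · sin λ_s = sin 60.00° × sin 278.4° = -0.85673, so δ = -58.952°.
cos H₀ = −tan(+44.5°) tan(-58.952°) = 1.6324 ≥ 1 ⇒ polar night, H₀ = 0 and Q̄ = 0.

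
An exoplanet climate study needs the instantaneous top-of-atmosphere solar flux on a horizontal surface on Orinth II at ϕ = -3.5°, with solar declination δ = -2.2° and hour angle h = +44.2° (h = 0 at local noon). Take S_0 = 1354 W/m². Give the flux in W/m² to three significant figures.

cos θ_z = sin ϕ sin δ + cos ϕ cos δ cos h = 0.002344 + 0.715046 = 0.717390.
Flux = S_0 · cos θ_z = 1354 × 0.717390 = 971.3 W/m².

971 W/m²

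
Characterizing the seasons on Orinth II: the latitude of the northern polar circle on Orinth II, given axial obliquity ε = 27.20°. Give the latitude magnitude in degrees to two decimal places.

The polar circle is the lowest latitude that experiences at least one full rotation of continuous daylight at the northern-summer solstice; it lies at |φ| = 90° − ε = 90° − 27.20° = 62.80°.

62.80°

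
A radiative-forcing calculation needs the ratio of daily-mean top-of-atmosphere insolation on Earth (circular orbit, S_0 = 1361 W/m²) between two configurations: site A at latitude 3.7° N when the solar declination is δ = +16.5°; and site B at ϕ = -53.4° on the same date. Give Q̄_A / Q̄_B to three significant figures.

— Configuration A (ϕ=+3.7°):
cos h₀ = −tan(+3.7°) tan(+16.500°) = -0.0192, h₀ = 1.5900 rad.
Bracket: h₀ sin ϕ sin δ + cos ϕ cos δ sin h₀ = 1.5900×0.06453×0.28402 + 0.99792×0.95882×0.99982 = 0.029141 + 0.956653 = 0.985794.
Q̄ = (S_0/π) × [bracket] = (1361/π) × 0.985794 = 427.07 W/m².
— Configuration B (ϕ=-53.4°):
cos h₀ = −tan(-53.4°) tan(+16.500°) = 0.3989, h₀ = 1.1605 rad.
Bracket: h₀ sin ϕ sin δ + cos ϕ cos δ sin h₀ = 1.1605×-0.80282×0.28402 + 0.59622×0.95882×0.91702 = -0.264614 + 0.524231 = 0.259617.
Q̄ = (S_0/π) × [bracket] = (1361/π) × 0.259617 = 112.47 W/m².
Ratio Q̄_A / Q̄_B = 427.07 / 112.47 = 3.797.

Q̄_A / Q̄_B ≈ 3.80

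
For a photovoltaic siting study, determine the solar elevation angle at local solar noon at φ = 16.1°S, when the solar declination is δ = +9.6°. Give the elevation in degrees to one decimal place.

64.3°

At local noon the hour angle is zero, so the zenith angle equals |φ − δ| = |-16.1° − (+9.600°)| = 25.700°.
Elevation = 90° − 25.700° = 64.3°.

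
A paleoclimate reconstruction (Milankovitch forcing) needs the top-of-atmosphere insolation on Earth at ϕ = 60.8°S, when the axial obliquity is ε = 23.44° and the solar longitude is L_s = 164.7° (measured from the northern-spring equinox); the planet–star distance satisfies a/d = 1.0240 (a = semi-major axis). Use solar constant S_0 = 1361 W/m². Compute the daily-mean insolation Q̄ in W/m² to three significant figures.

Q̄ ≈ 159 W/m²

Solar declination: sin δ = sin ε · sin L_s = sin 23.44° × sin 164.7° = 0.10497, so δ = +6.025°.
cos h₀ = −tan(-60.8°) tan(+6.025°) = 0.1889, h₀ = 1.3808 rad.
Bracket: h₀ sin ϕ sin δ + cos ϕ cos δ sin h₀ = 1.3808×-0.87292×0.10497 + 0.48786×0.99448×0.98200 = -0.126523 + 0.476434 = 0.349911.
Inverse-square distance factor (a/d)² = 1.0240² = 1.048576.
Q̄ = (S_0/π) × 1.048576 × [bracket] = (1361/π) × 1.048576 × 0.349911 = 159.0 W/m².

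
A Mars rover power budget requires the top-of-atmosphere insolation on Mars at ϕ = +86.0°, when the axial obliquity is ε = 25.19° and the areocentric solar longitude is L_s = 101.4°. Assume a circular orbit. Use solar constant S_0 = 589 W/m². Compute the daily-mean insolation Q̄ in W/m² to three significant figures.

sin δ = sin 25.19° × sin 101.4° = 0.41722, so δ = +24.659°.
cos h₀ = −tan(+86.0°) tan(+24.659°) = -6.5653 ≤ −1 ⇒ polar day, h₀ = π.
Bracket: h₀ sin ϕ sin δ + cos ϕ cos δ sin h₀ = 3.1416×0.99756×0.41722 + 0.06976×0.90880×0.00000 = 1.307540 + 0.000000 = 1.307540.
Q̄ = (S_0/π) × [bracket] = (589/π) × 1.307540 = 245.1 W/m².

Q̄ ≈ 245 W/m²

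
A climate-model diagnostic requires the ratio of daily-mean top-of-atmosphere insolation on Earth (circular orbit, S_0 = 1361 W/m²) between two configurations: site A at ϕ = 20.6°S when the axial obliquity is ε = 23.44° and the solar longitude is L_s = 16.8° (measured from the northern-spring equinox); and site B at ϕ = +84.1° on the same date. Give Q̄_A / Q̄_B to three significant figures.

— Configuration A (ϕ=-20.6°):
Solar declination: sin δ = sin ε · sin L_s = sin 23.44° × sin 16.8° = 0.11497, so δ = +6.602°.
cos h₀ = −tan(-20.6°) tan(+6.602°) = 0.0435, h₀ = 1.5273 rad.
Bracket: h₀ sin ϕ sin δ + cos ϕ cos δ sin h₀ = 1.5273×-0.35184×0.11497 + 0.93606×0.99337×0.99905 = -0.061781 + 0.928971 = 0.867190.
Q̄ = (S_0/π) × [bracket] = (1361/π) × 0.867190 = 375.68 W/m².
— Configuration B (ϕ=+84.1°):
cos h₀ = −tan(+84.1°) tan(+6.602°) = -1.1200 ≤ −1 ⇒ polar day, h₀ = π.
Bracket: h₀ sin ϕ sin δ + cos ϕ cos δ sin h₀ = 3.1416×0.99470×0.11497 + 0.10279×0.99337×0.00000 = 0.359275 + 0.000000 = 0.359275.
Q̄ = (S_0/π) × [bracket] = (1361/π) × 0.359275 = 155.65 W/m².
Ratio Q̄_A / Q̄_B = 375.68 / 155.65 = 2.414.

Q̄_A / Q̄_B ≈ 2.41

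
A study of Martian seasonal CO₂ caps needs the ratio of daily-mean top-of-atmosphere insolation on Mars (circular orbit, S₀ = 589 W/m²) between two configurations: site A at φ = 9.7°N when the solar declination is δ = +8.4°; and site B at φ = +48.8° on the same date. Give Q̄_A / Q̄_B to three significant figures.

— Configuration A (φ=+9.7°):
cos H₀ = −tan(+9.7°) tan(+8.400°) = -0.0252, H₀ = 1.5960 rad.
Bracket: H₀ sin φ sin δ + cos φ cos δ sin H₀ = 1.5960×0.16849×0.14608 + 0.98570×0.98927×0.99968 = 0.039282 + 0.974811 = 1.014093.
Q̄ = (S₀/π) × [bracket] = (589/π) × 1.014093 = 190.13 W/m².
— Configuration B (φ=+48.8°):
cos H₀ = −tan(+48.8°) tan(+8.400°) = -0.1687, H₀ = 1.7403 rad.
Bracket: H₀ sin φ sin δ + cos φ cos δ sin H₀ = 1.7403×0.75241×0.14608 + 0.65869×0.98927×0.98567 = 0.191280 + 0.642285 = 0.833565.
Q̄ = (S₀/π) × [bracket] = (589/π) × 0.833565 = 156.28 W/m².
Ratio Q̄_A / Q̄_B = 190.13 / 156.28 = 1.217.

Q̄_A / Q̄_B ≈ 1.22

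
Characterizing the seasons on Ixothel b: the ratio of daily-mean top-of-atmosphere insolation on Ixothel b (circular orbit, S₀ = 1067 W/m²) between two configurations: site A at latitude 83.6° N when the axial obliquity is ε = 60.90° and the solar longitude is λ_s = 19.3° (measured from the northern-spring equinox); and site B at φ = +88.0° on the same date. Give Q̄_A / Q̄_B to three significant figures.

Q̄_A / Q̄_B ≈ 0.994

— Configuration A (φ=+83.6°):
Solar declination: sin δ = sin ε · sin λ_s = sin 60.90° × sin 19.3° = 0.28879, so δ = +16.786°.
cos H₀ = −tan(+83.6°) tan(+16.786°) = -2.6892 ≤ −1 ⇒ polar day, H₀ = π.
Bracket: H₀ sin φ sin δ + cos φ cos δ sin H₀ = 3.1416×0.99377×0.28879 + 0.11147×0.95739×0.00000 = 0.901610 + 0.000000 = 0.901610.
Q̄ = (S₀/π) × [bracket] = (1067/π) × 0.901610 = 306.22 W/m².
— Configuration B (φ=+88.0°):
cos H₀ = −tan(+88.0°) tan(+16.786°) = -8.6380 ≤ −1 ⇒ polar day, H₀ = π.
Bracket: H₀ sin φ sin δ + cos φ cos δ sin H₀ = 3.1416×0.99939×0.28879 + 0.03490×0.95739×0.00000 = 0.906709 + 0.000000 = 0.906709.
Q̄ = (S₀/π) × [bracket] = (1067/π) × 0.906709 = 307.95 W/m².
Ratio Q̄_A / Q̄_B = 306.22 / 307.95 = 0.9944.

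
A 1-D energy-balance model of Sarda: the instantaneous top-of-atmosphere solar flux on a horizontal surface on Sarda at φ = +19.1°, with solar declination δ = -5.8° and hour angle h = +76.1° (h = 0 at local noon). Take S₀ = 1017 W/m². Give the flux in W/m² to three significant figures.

196 W/m²

cos θ_z = sin φ sin δ + cos φ cos δ cos h = -0.033067 + 0.225841 = 0.192774.
Flux = S₀ · cos θ_z = 1017 × 0.192774 = 196.1 W/m².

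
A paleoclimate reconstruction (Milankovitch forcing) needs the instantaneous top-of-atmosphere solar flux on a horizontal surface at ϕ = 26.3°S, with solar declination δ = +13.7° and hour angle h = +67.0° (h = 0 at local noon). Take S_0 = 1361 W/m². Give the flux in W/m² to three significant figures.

cos θ_z = sin ϕ sin δ + cos ϕ cos δ cos h = -0.104936 + 0.340319 = 0.235383.
Flux = S_0 · cos θ_z = 1361 × 0.235383 = 320.4 W/m².

320 W/m²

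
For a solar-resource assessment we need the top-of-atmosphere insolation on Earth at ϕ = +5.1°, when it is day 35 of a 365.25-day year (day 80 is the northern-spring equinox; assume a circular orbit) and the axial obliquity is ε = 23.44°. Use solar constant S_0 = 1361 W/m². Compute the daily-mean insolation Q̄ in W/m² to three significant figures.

Solar longitude: L_s = 360° × (35 − 80)/365.25 = -44.353°, i.e. -44.353° + 360° = 315.647°.
sin δ = sin 23.44° × sin 315.647° = -0.27809, so δ = -16.146°.
cos h₀ = −tan(+5.1°) tan(-16.146°) = 0.0258, h₀ = 1.5450 rad.
Bracket: h₀ sin ϕ sin δ + cos ϕ cos δ sin h₀ = 1.5450×0.08889×-0.27809 + 0.99604×0.96056×0.99967 = -0.038192 + 0.956440 = 0.918248.
Q̄ = (S_0/π) × [bracket] = (1361/π) × 0.918248 = 397.8 W/m².

Q̄ ≈ 398 W/m²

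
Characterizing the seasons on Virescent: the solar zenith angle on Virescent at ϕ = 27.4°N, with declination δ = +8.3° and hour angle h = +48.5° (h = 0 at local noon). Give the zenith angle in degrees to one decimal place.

cos θ_z = sin ϕ sin δ + cos ϕ cos δ cos h = 0.066433 + 0.582122 = 0.648555.
θ_z = arccos(0.648555) = 49.6°.

θ_z = 49.6°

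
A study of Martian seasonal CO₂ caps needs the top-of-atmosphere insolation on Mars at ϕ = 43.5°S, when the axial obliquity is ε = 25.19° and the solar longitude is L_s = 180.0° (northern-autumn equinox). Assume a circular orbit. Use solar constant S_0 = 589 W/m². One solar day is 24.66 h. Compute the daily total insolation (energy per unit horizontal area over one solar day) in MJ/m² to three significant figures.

Solar declination: sin δ = sin ε · sin L_s = sin 25.19° × sin 180.0° = 0.00000, so δ = +0.000°.
cos h₀ = −tan(-43.5°) tan(+0.000°) = 0.0000, h₀ = 1.5708 rad.
Bracket: h₀ sin ϕ sin δ + cos ϕ cos δ sin h₀ = 1.5708×-0.68835×0.00000 + 0.72537×1.00000×1.00000 = -0.000000 + 0.725370 = 0.725370.
Q̄ = (S_0/π) × [bracket] = (589/π) × 0.725370 = 136.00 W/m².
Daily total = Q̄ × 24.66 h × 3600 s/h = 136.00 × 24.66 × 3600 / 10⁶ = 12.07 MJ/m².

12.1 MJ/m²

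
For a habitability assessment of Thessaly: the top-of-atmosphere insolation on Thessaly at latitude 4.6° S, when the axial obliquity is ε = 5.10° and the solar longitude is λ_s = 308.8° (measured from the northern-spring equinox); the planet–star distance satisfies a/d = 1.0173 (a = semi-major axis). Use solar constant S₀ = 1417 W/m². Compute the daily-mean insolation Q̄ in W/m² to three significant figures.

Q̄ ≈ 468 W/m²

Solar declination: sin δ = sin ε · sin λ_s = sin 5.10° × sin 308.8° = -0.06928, so δ = -3.973°.
cos H₀ = −tan(-4.6°) tan(-3.973°) = -0.0056, H₀ = 1.5764 rad.
Bracket: H₀ sin φ sin δ + cos φ cos δ sin H₀ = 1.5764×-0.08020×-0.06928 + 0.99678×0.99760×0.99998 = 0.008759 + 0.994368 = 1.003127.
Inverse-square distance factor (a/d)² = 1.0173² = 1.034899.
Q̄ = (S₀/π) × 1.034899 × [bracket] = (1417/π) × 1.034899 × 1.003127 = 468.2 W/m².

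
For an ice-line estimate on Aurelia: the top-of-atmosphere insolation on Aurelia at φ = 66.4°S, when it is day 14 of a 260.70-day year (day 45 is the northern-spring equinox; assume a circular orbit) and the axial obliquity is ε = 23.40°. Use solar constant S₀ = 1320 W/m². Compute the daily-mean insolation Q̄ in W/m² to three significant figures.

Q̄ ≈ 360 W/m²

Solar longitude: λ_s = 360° × (14 − 45)/260.70 = -42.808°, i.e. -42.808° + 360° = 317.192°.
sin δ = sin 23.40° × sin 317.192° = -0.26988, so δ = -15.657°.
cos H₀ = −tan(-66.4°) tan(-15.657°) = -0.6415, H₀ = 2.2673 rad.
Bracket: H₀ sin φ sin δ + cos φ cos δ sin H₀ = 2.2673×-0.91636×-0.26988 + 0.40035×0.96289×0.76710 = 0.560720 + 0.295712 = 0.856432.
Q̄ = (S₀/π) × [bracket] = (1320/π) × 0.856432 = 359.8 W/m².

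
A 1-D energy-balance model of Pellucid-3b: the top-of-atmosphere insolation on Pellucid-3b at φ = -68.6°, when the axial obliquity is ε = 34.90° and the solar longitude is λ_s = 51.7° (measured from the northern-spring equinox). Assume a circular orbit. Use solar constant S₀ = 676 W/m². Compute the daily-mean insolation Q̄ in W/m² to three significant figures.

Q̄ ≈ 0.00 W/m²

Solar declination: sin δ = sin ε · sin λ_s = sin 34.90° × sin 51.7° = 0.44901, so δ = +26.680°.
cos H₀ = −tan(-68.6°) tan(+26.680°) = 1.2823 ≥ 1 ⇒ polar night, H₀ = 0 and Q̄ = 0.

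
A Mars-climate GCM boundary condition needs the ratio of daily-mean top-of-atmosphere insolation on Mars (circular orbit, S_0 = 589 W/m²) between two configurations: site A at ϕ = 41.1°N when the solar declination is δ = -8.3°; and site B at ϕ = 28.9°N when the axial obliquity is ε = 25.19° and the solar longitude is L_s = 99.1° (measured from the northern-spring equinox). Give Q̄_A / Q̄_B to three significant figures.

Q̄_A / Q̄_B ≈ 0.529

— Configuration A (ϕ=+41.1°):
cos h₀ = −tan(+41.1°) tan(-8.300°) = 0.1273, h₀ = 1.4432 rad.
Bracket: h₀ sin ϕ sin δ + cos ϕ cos δ sin h₀ = 1.4432×0.65738×-0.14436 + 0.75356×0.98953×0.99187 = -0.136959 + 0.739608 = 0.602649.
Q̄ = (S_0/π) × [bracket] = (589/π) × 0.602649 = 112.99 W/m².
— Configuration B (ϕ=+28.9°):
Solar declination: sin δ = sin ε · sin L_s = sin 25.19° × sin 99.1° = 0.42026, so δ = +24.851°.
cos h₀ = −tan(+28.9°) tan(+24.851°) = -0.2557, h₀ = 1.8293 rad.
Bracket: h₀ sin ϕ sin δ + cos ϕ cos δ sin h₀ = 1.8293×0.48328×0.42026 + 0.87546×0.90740×0.96676 = 0.371537 + 0.767987 = 1.139524.
Q̄ = (S_0/π) × [bracket] = (589/π) × 1.139524 = 213.64 W/m².
Ratio Q̄_A / Q̄_B = 112.99 / 213.64 = 0.5289.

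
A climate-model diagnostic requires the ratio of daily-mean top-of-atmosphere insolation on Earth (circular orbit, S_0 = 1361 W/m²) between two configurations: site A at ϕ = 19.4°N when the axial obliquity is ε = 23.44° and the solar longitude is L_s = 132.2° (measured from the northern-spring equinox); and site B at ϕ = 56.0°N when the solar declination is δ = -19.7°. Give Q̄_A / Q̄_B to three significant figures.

— Configuration A (ϕ=+19.4°):
Solar declination: sin δ = sin ε · sin L_s = sin 23.44° × sin 132.2° = 0.29468, so δ = +17.139°.
cos h₀ = −tan(+19.4°) tan(+17.139°) = -0.1086, h₀ = 1.6796 rad.
Bracket: h₀ sin ϕ sin δ + cos ϕ cos δ sin h₀ = 1.6796×0.33216×0.29468 + 0.94322×0.95559×0.99409 = 0.164401 + 0.896005 = 1.060406.
Q̄ = (S_0/π) × [bracket] = (1361/π) × 1.060406 = 459.39 W/m².
— Configuration B (ϕ=+56.0°):
cos h₀ = −tan(+56.0°) tan(-19.700°) = 0.5308, h₀ = 1.0112 rad.
Bracket: h₀ sin ϕ sin δ + cos ϕ cos δ sin h₀ = 1.0112×0.82904×-0.33710 + 0.55919×0.94147×0.84748 = -0.282599 + 0.446165 = 0.163566.
Q̄ = (S_0/π) × [bracket] = (1361/π) × 0.163566 = 70.860 W/m².
Ratio Q̄_A / Q̄_B = 459.39 / 70.860 = 6.483.

Q̄_A / Q̄_B ≈ 6.48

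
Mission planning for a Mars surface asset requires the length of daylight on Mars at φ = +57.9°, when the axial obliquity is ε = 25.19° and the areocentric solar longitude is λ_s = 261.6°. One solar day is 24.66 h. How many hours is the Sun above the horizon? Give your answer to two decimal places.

sin δ = sin 25.19° × sin 261.6° = -0.42106, so δ = -24.901°.
cos H₀ = −tan φ · tan δ = −tan(+57.9°) × tan(-24.901°) = 0.7400, so H₀ = 0.7377 rad = 42.27°.
Daylight = 2H₀/(2π) × 24.66 h = (0.7377/π) × 24.66 = 5.79 h.

5.79 h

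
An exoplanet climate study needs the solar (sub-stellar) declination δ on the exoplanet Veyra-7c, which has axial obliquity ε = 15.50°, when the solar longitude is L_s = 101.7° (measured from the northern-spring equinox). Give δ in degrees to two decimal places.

δ = +15.17°

sin δ = sin ε · sin L_s = sin 15.50° × sin 101.7° = 0.261686.
δ = arcsin(0.261686) = +15.17°.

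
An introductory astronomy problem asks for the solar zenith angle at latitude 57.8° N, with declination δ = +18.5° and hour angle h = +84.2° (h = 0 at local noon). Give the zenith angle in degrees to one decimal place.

cos θ_z = sin φ sin δ + cos φ cos δ cos h = 0.268501 + 0.051068 = 0.319569.
θ_z = arccos(0.319569) = 71.4°.

θ_z = 71.4°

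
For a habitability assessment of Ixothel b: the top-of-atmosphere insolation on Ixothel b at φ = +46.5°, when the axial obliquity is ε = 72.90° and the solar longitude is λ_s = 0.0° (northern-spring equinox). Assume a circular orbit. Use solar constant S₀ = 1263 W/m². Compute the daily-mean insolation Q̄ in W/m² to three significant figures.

Q̄ ≈ 277 W/m²

Solar declination: sin δ = sin ε · sin λ_s = sin 72.90° × sin 0.0° = 0.00000, so δ = +0.000°.
cos H₀ = −tan(+46.5°) tan(+0.000°) = -0.0000, H₀ = 1.5708 rad.
Bracket: H₀ sin φ sin δ + cos φ cos δ sin H₀ = 1.5708×0.72537×0.00000 + 0.68835×1.00000×1.00000 = 0.000000 + 0.688350 = 0.688350.
Q̄ = (S₀/π) × [bracket] = (1263/π) × 0.688350 = 276.7 W/m².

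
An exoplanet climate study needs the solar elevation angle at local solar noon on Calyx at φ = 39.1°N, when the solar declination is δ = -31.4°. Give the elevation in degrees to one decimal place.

At local noon the hour angle is zero, so the zenith angle equals |φ − δ| = |+39.1° − (-31.400°)| = 70.500°.
Elevation = 90° − 70.500° = 19.5°.

19.5°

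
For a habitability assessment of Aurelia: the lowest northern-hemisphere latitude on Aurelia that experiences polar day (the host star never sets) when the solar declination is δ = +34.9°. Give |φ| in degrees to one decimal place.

|φ| = 55.1°

Polar day requires cos H₀ = −tan φ tan δ ≤ −1, i.e. tan φ tan δ ≥ 1.
The boundary is |tan φ| · |tan δ| = 1, so |φ| = 90° − |δ| = 90° − 34.9° = 55.1° in the northern hemisphere.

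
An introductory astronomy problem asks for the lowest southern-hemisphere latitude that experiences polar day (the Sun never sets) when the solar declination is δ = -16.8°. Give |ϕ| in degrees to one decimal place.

|ϕ| = 73.2°

Polar day requires cos h₀ = −tan ϕ tan δ ≤ −1, i.e. tan ϕ tan δ ≥ 1.
The boundary is |tan ϕ| · |tan δ| = 1, so |ϕ| = 90° − |δ| = 90° − 16.8° = 73.2° in the southern hemisphere.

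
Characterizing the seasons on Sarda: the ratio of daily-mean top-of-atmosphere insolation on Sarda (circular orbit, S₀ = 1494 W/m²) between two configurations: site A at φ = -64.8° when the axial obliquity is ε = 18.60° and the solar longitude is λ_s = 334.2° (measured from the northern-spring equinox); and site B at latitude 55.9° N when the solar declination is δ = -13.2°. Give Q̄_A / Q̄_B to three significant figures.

— Configuration A (φ=-64.8°):
Solar declination: sin δ = sin ε · sin λ_s = sin 18.60° × sin 334.2° = -0.13882, so δ = -7.980°.
cos H₀ = −tan(-64.8°) tan(-7.980°) = -0.2979, H₀ = 1.8733 rad.
Bracket: H₀ sin φ sin δ + cos φ cos δ sin H₀ = 1.8733×-0.90483×-0.13882 + 0.42578×0.99032×0.95460 = 0.235302 + 0.402515 = 0.637817.
Q̄ = (S₀/π) × [bracket] = (1494/π) × 0.637817 = 303.32 W/m².
— Configuration B (φ=+55.9°):
cos H₀ = −tan(+55.9°) tan(-13.200°) = 0.3464, H₀ = 1.2170 rad.
Bracket: H₀ sin φ sin δ + cos φ cos δ sin H₀ = 1.2170×0.82806×-0.22835 + 0.56064×0.97358×0.93808 = -0.230119 + 0.512030 = 0.281911.
Q̄ = (S₀/π) × [bracket] = (1494/π) × 0.281911 = 134.06 W/m².
Ratio Q̄_A / Q̄_B = 303.32 / 134.06 = 2.263.

Q̄_A / Q̄_B ≈ 2.26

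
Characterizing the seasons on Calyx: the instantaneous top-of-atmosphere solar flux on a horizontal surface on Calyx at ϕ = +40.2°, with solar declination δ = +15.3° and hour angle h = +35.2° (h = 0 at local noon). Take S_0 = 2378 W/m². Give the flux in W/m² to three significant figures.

1.84e+03 W/m²

cos θ_z = sin ϕ sin δ + cos ϕ cos δ cos h = 0.170319 + 0.602011 = 0.772330.
Flux = S_0 · cos θ_z = 2378 × 0.772330 = 1837 W/m².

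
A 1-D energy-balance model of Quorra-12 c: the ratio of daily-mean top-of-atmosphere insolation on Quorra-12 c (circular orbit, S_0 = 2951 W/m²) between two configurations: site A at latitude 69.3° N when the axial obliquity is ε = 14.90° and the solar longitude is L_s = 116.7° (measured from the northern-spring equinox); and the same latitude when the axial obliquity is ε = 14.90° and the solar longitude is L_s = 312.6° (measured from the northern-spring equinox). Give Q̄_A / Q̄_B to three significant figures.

— Configuration A (ϕ=+69.3°):
Solar declination: sin δ = sin ε · sin L_s = sin 14.90° × sin 116.7° = 0.22972, so δ = +13.280°.
cos h₀ = −tan(+69.3°) tan(+13.280°) = -0.6246, h₀ = 2.2455 rad.
Bracket: h₀ sin ϕ sin δ + cos ϕ cos δ sin h₀ = 2.2455×0.93544×0.22972 + 0.35347×0.97326×0.78092 = 0.482534 + 0.268651 = 0.751185.
Q̄ = (S_0/π) × [bracket] = (2951/π) × 0.751185 = 705.61 W/m².
— Configuration B (ϕ=+69.3°):
Solar declination: sin δ = sin ε · sin L_s = sin 14.90° × sin 312.6° = -0.18927, so δ = -10.910°.
cos h₀ = −tan(+69.3°) tan(-10.910°) = 0.5101, h₀ = 1.0355 rad.
Bracket: h₀ sin ϕ sin δ + cos ϕ cos δ sin h₀ = 1.0355×0.93544×-0.18927 + 0.35347×0.98192×0.86010 = -0.183336 + 0.298523 = 0.115187.
Q̄ = (S_0/π) × [bracket] = (2951/π) × 0.115187 = 108.20 W/m².
Ratio Q̄_A / Q̄_B = 705.61 / 108.20 = 6.521.

Q̄_A / Q̄_B ≈ 6.52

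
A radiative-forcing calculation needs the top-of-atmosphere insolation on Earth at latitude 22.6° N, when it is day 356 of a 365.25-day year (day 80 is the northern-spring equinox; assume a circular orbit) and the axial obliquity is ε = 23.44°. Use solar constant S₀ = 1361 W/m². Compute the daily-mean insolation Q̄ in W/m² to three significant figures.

Solar longitude: λ_s = 360° × (356 − 80)/365.25 = 272.033°.
sin δ = sin 23.44° × sin 272.033° = -0.39754, so δ = -23.424°.
cos H₀ = −tan(+22.6°) tan(-23.424°) = 0.1803, H₀ = 1.3895 rad.
Bracket: H₀ sin φ sin δ + cos φ cos δ sin H₀ = 1.3895×0.38430×-0.39754 + 0.92321×0.91759×0.98360 = -0.212280 + 0.833235 = 0.620955.
Q̄ = (S₀/π) × [bracket] = (1361/π) × 0.620955 = 269.0 W/m².

Q̄ ≈ 269 W/m²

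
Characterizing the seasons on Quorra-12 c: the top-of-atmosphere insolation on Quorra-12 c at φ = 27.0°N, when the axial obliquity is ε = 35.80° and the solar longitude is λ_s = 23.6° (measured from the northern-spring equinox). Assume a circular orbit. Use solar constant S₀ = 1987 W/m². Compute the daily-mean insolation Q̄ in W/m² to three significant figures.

Q̄ ≈ 658 W/m²

Solar declination: sin δ = sin ε · sin λ_s = sin 35.80° × sin 23.6° = 0.23419, so δ = +13.544°.
cos H₀ = −tan(+27.0°) tan(+13.544°) = -0.1227, H₀ = 1.6938 rad.
Bracket: H₀ sin φ sin δ + cos φ cos δ sin H₀ = 1.6938×0.45399×0.23419 + 0.89101×0.97219×0.99244 = 0.180085 + 0.859682 = 1.039767.
Q̄ = (S₀/π) × [bracket] = (1987/π) × 1.039767 = 657.6 W/m².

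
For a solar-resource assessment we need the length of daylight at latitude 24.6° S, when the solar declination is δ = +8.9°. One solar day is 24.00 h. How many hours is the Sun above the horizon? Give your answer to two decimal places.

cos H₀ = −tan φ · tan δ = −tan(-24.6°) × tan(+8.900°) = 0.0717, so H₀ = 1.4990 rad = 85.89°.
Daylight = 2H₀/(2π) × 24.00 h = (1.4990/π) × 24.00 = 11.45 h.

11.45 h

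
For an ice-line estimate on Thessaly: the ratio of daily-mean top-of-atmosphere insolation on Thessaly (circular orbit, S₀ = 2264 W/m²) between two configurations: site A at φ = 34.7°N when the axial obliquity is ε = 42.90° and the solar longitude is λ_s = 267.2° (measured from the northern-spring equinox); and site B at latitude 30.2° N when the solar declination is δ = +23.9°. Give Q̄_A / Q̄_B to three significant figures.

Q̄_A / Q̄_B ≈ 0.109

— Configuration A (φ=+34.7°):
Solar declination: sin δ = sin ε · sin λ_s = sin 42.90° × sin 267.2° = -0.67991, so δ = -42.836°.
cos H₀ = −tan(+34.7°) tan(-42.836°) = 0.6420, H₀ = 0.8737 rad.
Bracket: H₀ sin φ sin δ + cos φ cos δ sin H₀ = 0.8737×0.56928×-0.67991 + 0.82214×0.73330×0.76669 = -0.338174 + 0.462218 = 0.124044.
Q̄ = (S₀/π) × [bracket] = (2264/π) × 0.124044 = 89.393 W/m².
— Configuration B (φ=+30.2°):
cos H₀ = −tan(+30.2°) tan(+23.900°) = -0.2579, H₀ = 1.8317 rad.
Bracket: H₀ sin φ sin δ + cos φ cos δ sin H₀ = 1.8317×0.50302×0.40514 + 0.86427×0.91425×0.96617 = 0.373289 + 0.763428 = 1.136717.
Q̄ = (S₀/π) × [bracket] = (2264/π) × 1.136717 = 819.18 W/m².
Ratio Q̄_A / Q̄_B = 89.393 / 819.18 = 0.1091.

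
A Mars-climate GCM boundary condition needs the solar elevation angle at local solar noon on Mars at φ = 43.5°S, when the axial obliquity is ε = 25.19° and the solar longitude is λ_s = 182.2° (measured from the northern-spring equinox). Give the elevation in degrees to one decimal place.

Solar declination: sin δ = sin ε · sin λ_s = sin 25.19° × sin 182.2° = -0.01634, so δ = -0.936°.
At local noon the hour angle is zero, so the zenith angle equals |φ − δ| = |-43.5° − (-0.936°)| = 42.564°.
Elevation = 90° − 42.564° = 47.4°.

47.4°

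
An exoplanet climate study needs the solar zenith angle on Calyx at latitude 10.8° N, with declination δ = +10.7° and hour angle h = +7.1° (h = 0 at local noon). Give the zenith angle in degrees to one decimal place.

θ_z = 7.0°

cos θ_z = sin φ sin δ + cos φ cos δ cos h = 0.034790 + 0.957807 = 0.992597.
θ_z = arccos(0.992597) = 7.0°.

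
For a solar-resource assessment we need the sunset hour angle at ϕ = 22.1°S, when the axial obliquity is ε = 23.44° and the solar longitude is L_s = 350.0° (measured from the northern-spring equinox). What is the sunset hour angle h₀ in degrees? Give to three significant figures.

h₀ = 91.6°

Solar declination: sin δ = sin ε · sin L_s = sin 23.44° × sin 350.0° = -0.06908, so δ = -3.961°.
cos h₀ = −tan ϕ · tan δ = −tan(-22.1°) × tan(-3.961°) = -0.0281, so h₀ = 1.5989 rad = 91.61°.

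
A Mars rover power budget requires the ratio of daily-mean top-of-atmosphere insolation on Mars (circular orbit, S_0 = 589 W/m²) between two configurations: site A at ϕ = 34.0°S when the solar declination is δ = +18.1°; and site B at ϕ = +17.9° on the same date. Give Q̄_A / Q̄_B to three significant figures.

Q̄_A / Q̄_B ≈ 0.504

— Configuration A (ϕ=-34.0°):
cos h₀ = −tan(-34.0°) tan(+18.100°) = 0.2205, h₀ = 1.3485 rad.
Bracket: h₀ sin ϕ sin δ + cos ϕ cos δ sin h₀ = 1.3485×-0.55919×0.31068 + 0.82904×0.95052×0.97540 = -0.234274 + 0.768634 = 0.534360.
Q̄ = (S_0/π) × [bracket] = (589/π) × 0.534360 = 100.18 W/m².
— Configuration B (ϕ=+17.9°):
cos h₀ = −tan(+17.9°) tan(+18.100°) = -0.1056, h₀ = 1.6766 rad.
Bracket: h₀ sin ϕ sin δ + cos ϕ cos δ sin h₀ = 1.6766×0.30736×0.31068 + 0.95159×0.95052×0.99441 = 0.160100 + 0.899449 = 1.059549.
Q̄ = (S_0/π) × [bracket] = (589/π) × 1.059549 = 198.65 W/m².
Ratio Q̄_A / Q̄_B = 100.18 / 198.65 = 0.5043.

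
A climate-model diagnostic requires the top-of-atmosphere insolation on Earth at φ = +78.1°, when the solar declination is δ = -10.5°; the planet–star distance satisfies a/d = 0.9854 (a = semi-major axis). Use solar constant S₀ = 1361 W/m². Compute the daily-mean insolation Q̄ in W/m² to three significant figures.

cos H₀ = −tan(+78.1°) tan(-10.500°) = 0.8795, H₀ = 0.4960 rad.
Bracket: H₀ sin φ sin δ + cos φ cos δ sin H₀ = 0.4960×0.97851×-0.18224 + 0.20620×0.98325×0.47590 = -0.088449 + 0.096487 = 0.008038.
Inverse-square distance factor (a/d)² = 0.9854² = 0.971013.
Q̄ = (S₀/π) × 0.971013 × [bracket] = (1361/π) × 0.971013 × 0.008038 = 3.381 W/m².

Q̄ ≈ 3.38 W/m²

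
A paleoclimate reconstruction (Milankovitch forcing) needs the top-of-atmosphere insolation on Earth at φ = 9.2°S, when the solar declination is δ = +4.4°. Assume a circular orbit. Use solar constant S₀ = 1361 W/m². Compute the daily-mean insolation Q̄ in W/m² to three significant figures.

Q̄ ≈ 418 W/m²

cos H₀ = −tan(-9.2°) tan(+4.400°) = 0.0125, H₀ = 1.5583 rad.
Bracket: H₀ sin φ sin δ + cos φ cos δ sin H₀ = 1.5583×-0.15988×0.07672 + 0.98714×0.99705×0.99992 = -0.019114 + 0.984149 = 0.965035.
Q̄ = (S₀/π) × [bracket] = (1361/π) × 0.965035 = 418.1 W/m².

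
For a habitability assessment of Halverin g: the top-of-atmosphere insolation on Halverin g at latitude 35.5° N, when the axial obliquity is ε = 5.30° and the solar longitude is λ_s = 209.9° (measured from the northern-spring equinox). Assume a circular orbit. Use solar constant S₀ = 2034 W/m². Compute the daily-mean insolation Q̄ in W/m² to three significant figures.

Solar declination: sin δ = sin ε · sin λ_s = sin 5.30° × sin 209.9° = -0.04605, so δ = -2.639°.
cos H₀ = −tan(+35.5°) tan(-2.639°) = 0.0329, H₀ = 1.5379 rad.
Bracket: H₀ sin φ sin δ + cos φ cos δ sin H₀ = 1.5379×0.58070×-0.04605 + 0.81412×0.99894×0.99946 = -0.041125 + 0.812818 = 0.771693.
Q̄ = (S₀/π) × [bracket] = (2034/π) × 0.771693 = 499.6 W/m².

Q̄ ≈ 500 W/m²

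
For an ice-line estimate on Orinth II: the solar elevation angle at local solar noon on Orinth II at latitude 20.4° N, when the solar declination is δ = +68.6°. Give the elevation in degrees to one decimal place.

At local noon the hour angle is zero, so the zenith angle equals |ϕ − δ| = |+20.4° − (+68.600°)| = 48.200°.
Elevation = 90° − 48.200° = 41.8°.

41.8°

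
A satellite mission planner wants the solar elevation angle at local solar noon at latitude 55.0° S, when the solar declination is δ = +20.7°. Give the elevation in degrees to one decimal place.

At local noon the hour angle is zero, so the zenith angle equals |ϕ − δ| = |-55.0° − (+20.700°)| = 75.700°.
Elevation = 90° − 75.700° = 14.3°.

14.3°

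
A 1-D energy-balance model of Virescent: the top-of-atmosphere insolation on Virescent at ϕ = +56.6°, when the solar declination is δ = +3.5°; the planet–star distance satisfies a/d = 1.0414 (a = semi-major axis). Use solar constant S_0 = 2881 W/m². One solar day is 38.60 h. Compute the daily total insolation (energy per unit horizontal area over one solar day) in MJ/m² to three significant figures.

87.3 MJ/m²

cos h₀ = −tan(+56.6°) tan(+3.500°) = -0.0928, h₀ = 1.6637 rad.
Bracket: h₀ sin ϕ sin δ + cos ϕ cos δ sin h₀ = 1.6637×0.83485×0.06105 + 0.55048×0.99813×0.99569 = 0.084795 + 0.547082 = 0.631877.
Inverse-square distance factor (a/d)² = 1.0414² = 1.084514.
Q̄ = (S_0/π) × 1.084514 × [bracket] = (2881/π) × 1.084514 × 0.631877 = 628.44 W/m².
Daily total = Q̄ × 38.60 h × 3600 s/h = 628.44 × 38.60 × 3600 / 10⁶ = 87.33 MJ/m².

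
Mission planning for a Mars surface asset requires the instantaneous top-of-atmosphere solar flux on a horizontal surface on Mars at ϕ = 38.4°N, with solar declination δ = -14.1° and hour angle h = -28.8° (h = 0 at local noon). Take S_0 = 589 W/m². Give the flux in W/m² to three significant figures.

cos θ_z = sin ϕ sin δ + cos ϕ cos δ cos h = -0.151321 + 0.666065 = 0.514744.
Flux = S_0 · cos θ_z = 589 × 0.514744 = 303.2 W/m².

303 W/m²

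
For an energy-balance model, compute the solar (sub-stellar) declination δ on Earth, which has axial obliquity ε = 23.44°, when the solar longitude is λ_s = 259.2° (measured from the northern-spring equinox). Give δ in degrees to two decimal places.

δ = -23.00°

sin δ = sin ε · sin λ_s = sin 23.44° × sin 259.2° = -0.390743.
δ = arcsin(-0.390743) = -23.00°.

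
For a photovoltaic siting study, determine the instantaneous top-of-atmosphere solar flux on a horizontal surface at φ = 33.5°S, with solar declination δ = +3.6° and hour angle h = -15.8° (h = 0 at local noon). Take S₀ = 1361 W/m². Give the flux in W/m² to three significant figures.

1.04e+03 W/m²

cos θ_z = sin φ sin δ + cos φ cos δ cos h = -0.034656 + 0.800797 = 0.766141.
Flux = S₀ · cos θ_z = 1361 × 0.766141 = 1043 W/m².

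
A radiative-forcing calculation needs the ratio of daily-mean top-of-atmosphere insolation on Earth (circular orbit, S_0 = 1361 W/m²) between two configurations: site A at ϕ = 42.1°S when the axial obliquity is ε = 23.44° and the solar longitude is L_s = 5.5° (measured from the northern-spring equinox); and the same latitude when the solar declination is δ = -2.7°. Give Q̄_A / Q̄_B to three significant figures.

Q̄_A / Q̄_B ≈ 0.887

— Configuration A (ϕ=-42.1°):
Solar declination: sin δ = sin ε · sin L_s = sin 23.44° × sin 5.5° = 0.03813, so δ = +2.185°.
cos h₀ = −tan(-42.1°) tan(+2.185°) = 0.0345, h₀ = 1.5363 rad.
Bracket: h₀ sin ϕ sin δ + cos ϕ cos δ sin h₀ = 1.5363×-0.67043×0.03813 + 0.74198×0.99927×0.99941 = -0.039273 + 0.741001 = 0.701728.
Q̄ = (S_0/π) × [bracket] = (1361/π) × 0.701728 = 304.00 W/m².
— Configuration B (ϕ=-42.1°):
cos h₀ = −tan(-42.1°) tan(-2.700°) = -0.0426, h₀ = 1.6134 rad.
Bracket: h₀ sin ϕ sin δ + cos ϕ cos δ sin h₀ = 1.6134×-0.67043×-0.04711 + 0.74198×0.99889×0.99909 = 0.050958 + 0.740482 = 0.791440.
Q̄ = (S_0/π) × [bracket] = (1361/π) × 0.791440 = 342.87 W/m².
Ratio Q̄_A / Q̄_B = 304.00 / 342.87 = 0.8866.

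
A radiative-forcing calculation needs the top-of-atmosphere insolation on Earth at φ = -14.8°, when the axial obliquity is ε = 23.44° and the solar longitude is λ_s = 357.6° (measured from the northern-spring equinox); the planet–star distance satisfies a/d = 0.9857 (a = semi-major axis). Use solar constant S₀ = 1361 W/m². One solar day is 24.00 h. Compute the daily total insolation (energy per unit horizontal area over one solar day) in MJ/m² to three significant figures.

Solar declination: sin δ = sin ε · sin λ_s = sin 23.44° × sin 357.6° = -0.01666, so δ = -0.954°.
cos H₀ = −tan(-14.8°) tan(-0.954°) = -0.0044, H₀ = 1.5752 rad.
Bracket: H₀ sin φ sin δ + cos φ cos δ sin H₀ = 1.5752×-0.25545×-0.01666 + 0.96682×0.99986×0.99999 = 0.006704 + 0.966675 = 0.973379.
Inverse-square distance factor (a/d)² = 0.9857² = 0.971604.
Q̄ = (S₀/π) × 0.971604 × [bracket] = (1361/π) × 0.971604 × 0.973379 = 409.71 W/m².
Daily total = Q̄ × 24.00 h × 3600 s/h = 409.71 × 24.00 × 3600 / 10⁶ = 35.40 MJ/m².

35.4 MJ/m²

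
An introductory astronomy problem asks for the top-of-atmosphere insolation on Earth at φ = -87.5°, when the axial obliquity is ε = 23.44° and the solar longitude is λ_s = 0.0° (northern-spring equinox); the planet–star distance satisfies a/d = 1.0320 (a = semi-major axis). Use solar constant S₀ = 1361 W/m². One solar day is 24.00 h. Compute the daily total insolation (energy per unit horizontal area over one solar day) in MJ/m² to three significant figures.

Solar declination: sin δ = sin ε · sin λ_s = sin 23.44° × sin 0.0° = 0.00000, so δ = +0.000°.
cos H₀ = −tan(-87.5°) tan(+0.000°) = 0.0000, H₀ = 1.5708 rad.
Bracket: H₀ sin φ sin δ + cos φ cos δ sin H₀ = 1.5708×-0.99905×0.00000 + 0.04362×1.00000×1.00000 = -0.000000 + 0.043620 = 0.043620.
Inverse-square distance factor (a/d)² = 1.0320² = 1.065024.
Q̄ = (S₀/π) × 1.065024 × [bracket] = (1361/π) × 1.065024 × 0.043620 = 20.126 W/m².
Daily total = Q̄ × 24.00 h × 3600 s/h = 20.126 × 24.00 × 3600 / 10⁶ = 1.739 MJ/m².

1.74 MJ/m²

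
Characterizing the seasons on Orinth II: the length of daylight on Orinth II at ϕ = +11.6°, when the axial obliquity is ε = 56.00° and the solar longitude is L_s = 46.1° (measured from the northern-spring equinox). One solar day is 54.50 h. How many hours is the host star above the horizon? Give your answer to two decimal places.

29.91 h

Solar declination: sin δ = sin ε · sin L_s = sin 56.00° × sin 46.1° = 0.59736, so δ = +36.681°.
cos h₀ = −tan ϕ · tan δ = −tan(+11.6°) × tan(+36.681°) = -0.1529, so h₀ = 1.7243 rad = 98.80°.
Daylight = 2h₀/(2π) × 54.50 h = (1.7243/π) × 54.50 = 29.91 h.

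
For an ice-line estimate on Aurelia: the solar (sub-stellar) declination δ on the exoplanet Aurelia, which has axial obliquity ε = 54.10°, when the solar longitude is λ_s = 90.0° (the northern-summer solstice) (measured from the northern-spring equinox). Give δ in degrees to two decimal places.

δ = +54.10°

sin δ = sin ε · sin λ_s = sin 54.10° × sin 90.0° = 0.810042.
δ = arcsin(0.810042) = +54.10°.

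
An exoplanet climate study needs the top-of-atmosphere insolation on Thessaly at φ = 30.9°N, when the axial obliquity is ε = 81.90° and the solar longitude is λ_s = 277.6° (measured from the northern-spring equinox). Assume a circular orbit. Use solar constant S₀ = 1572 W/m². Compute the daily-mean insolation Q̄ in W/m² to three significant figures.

Q̄ ≈ 0.00 W/m²

Solar declination: sin δ = sin ε · sin λ_s = sin 81.90° × sin 277.6° = -0.98133, so δ = -78.910°.
cos H₀ = −tan(+30.9°) tan(-78.910°) = 3.0534 ≥ 1 ⇒ polar night, H₀ = 0 and Q̄ = 0.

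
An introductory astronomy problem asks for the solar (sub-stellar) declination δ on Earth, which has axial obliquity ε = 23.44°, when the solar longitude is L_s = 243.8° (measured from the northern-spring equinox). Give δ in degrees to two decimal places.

sin δ = sin ε · sin L_s = sin 23.44° × sin 243.8° = -0.356919.
δ = arcsin(-0.356919) = -20.91°.

δ = -20.91°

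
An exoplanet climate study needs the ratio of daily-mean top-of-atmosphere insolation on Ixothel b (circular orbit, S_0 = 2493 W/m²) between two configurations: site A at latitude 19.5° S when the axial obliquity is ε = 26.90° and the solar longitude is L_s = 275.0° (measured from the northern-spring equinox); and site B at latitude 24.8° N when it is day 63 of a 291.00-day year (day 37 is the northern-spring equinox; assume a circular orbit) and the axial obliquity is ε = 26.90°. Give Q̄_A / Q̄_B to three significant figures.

— Configuration A (ϕ=-19.5°):
Solar declination: sin δ = sin ε · sin L_s = sin 26.90° × sin 275.0° = -0.45071, so δ = -26.789°.
cos h₀ = −tan(-19.5°) tan(-26.789°) = -0.1788, h₀ = 1.7506 rad.
Bracket: h₀ sin ϕ sin δ + cos ϕ cos δ sin h₀ = 1.7506×-0.33381×-0.45071 + 0.94264×0.89267×0.98389 = 0.263380 + 0.827910 = 1.091290.
Q̄ = (S_0/π) × [bracket] = (2493/π) × 1.091290 = 865.99 W/m².
— Configuration B (ϕ=+24.8°):
Solar longitude: L_s = 360° × (63 − 37)/291.00 = 32.165°.
sin δ = sin 26.90° × sin 32.165° = 0.24086, so δ = +13.937°.
cos h₀ = −tan(+24.8°) tan(+13.937°) = -0.1147, h₀ = 1.6857 rad.
Bracket: h₀ sin ϕ sin δ + cos ϕ cos δ sin h₀ = 1.6857×0.41945×0.24086 + 0.90778×0.97056×0.99340 = 0.170304 + 0.875240 = 1.045544.
Q̄ = (S_0/π) × [bracket] = (2493/π) × 1.045544 = 829.69 W/m².
Ratio Q̄_A / Q̄_B = 865.99 / 829.69 = 1.044.

Q̄_A / Q̄_B ≈ 1.04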